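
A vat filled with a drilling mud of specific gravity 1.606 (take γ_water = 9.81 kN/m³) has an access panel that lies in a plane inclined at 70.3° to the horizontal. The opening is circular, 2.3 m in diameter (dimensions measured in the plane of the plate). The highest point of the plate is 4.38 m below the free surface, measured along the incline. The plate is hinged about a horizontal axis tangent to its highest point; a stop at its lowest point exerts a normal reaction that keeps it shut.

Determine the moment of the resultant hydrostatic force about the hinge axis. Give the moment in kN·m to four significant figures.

M ≈ 412.3 kN·m

γ = 1.606 × 9.81 = 15.75486 kN/m³.
Let θ = 70.3° be the plate's angle to the horizontal; measure y along the incline from where the plane meets the free surface. Vertical depth h = y·sinθ with sinθ = 0.941471.
The centroid is at the centre, 1.15 m below the top of the plate, so y_c = 4.38 + 1.15 = 5.53 m and h_c = 5.53 × 0.941471 = 5.20633 m.
A = π(1.15)² = 4.15476 m².
Resultant F = γ·h_c·A = 15.75486 × 5.20633 × 4.15476 = 340.794 kN.
I_c = πr⁴/4 = π × 1.15⁴/4 = 1.37367 m⁴.
Centre of pressure: y_p = y_c + I_c/(y_c·A) = 5.53 + 1.37367/(5.53 × 4.15476) = 5.53 + 0.0597876 = 5.58979 m along the plane.
The resultant acts 1.15 + 0.0597876 = 1.20979 m (along the plate) below the hinge at the top edge, so the moment about the hinge is M = F × 1.20979 = 340.794 × 1.20979 = 412.289 kN·m.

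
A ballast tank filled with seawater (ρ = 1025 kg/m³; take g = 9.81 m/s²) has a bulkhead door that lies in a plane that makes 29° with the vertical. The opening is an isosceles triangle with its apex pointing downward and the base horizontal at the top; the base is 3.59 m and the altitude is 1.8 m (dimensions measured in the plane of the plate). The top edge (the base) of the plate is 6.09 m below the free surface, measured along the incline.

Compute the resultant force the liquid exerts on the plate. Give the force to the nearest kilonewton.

F ≈ 190 kN

γ = ρg = 1025 × 9.81 / 1000 = 10.05525 kN/m³.
The plate makes 29° with the vertical, i.e. θ = 90° − 29° = 61° to the horizontal. Measuring y along the incline from the free-surface line, vertical depth h = y·sinθ with sinθ = 0.874620.
With the apex down, the centroid sits h/3 = 1.8/3 = 0.6 m below the base (the top edge), so y_c = 6.09 + 0.6 = 6.69 m and h_c = 6.69 × 0.874620 = 5.85121 m.
A = ½ × 3.59 × 1.8 = 3.231 m².
Resultant F = γ·h_c·A = 10.05525 × 5.85121 × 3.231 = 190.097 kN.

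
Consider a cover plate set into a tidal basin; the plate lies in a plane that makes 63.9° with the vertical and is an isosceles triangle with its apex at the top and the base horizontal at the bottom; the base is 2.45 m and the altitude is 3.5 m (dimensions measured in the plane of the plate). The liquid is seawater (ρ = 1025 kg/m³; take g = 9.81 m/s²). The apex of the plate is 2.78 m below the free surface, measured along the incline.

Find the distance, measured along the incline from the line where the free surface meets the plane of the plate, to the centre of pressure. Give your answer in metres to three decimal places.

y_p = 5.246 m

γ = ρg = 1025 × 9.81 / 1000 = 10.05525 kN/m³.
The plate makes 63.9° with the vertical, i.e. θ = 90° − 63.9° = 26.1° to the horizontal. Measuring y along the incline from the free-surface line, vertical depth h = y·sinθ with sinθ = 0.439939.
With the apex up, the centroid sits 2h/3 = 2 × 3.5/3 = 2.33333 m below the apex, so y_c = 2.78 + 2.33333 = 5.11333 m and h_c = 5.11333 × 0.439939 = 2.24955 m.
A = ½ × 2.45 × 3.5 = 4.2875 m².
Resultant F = γ·h_c·A = 10.05525 × 2.24955 × 4.2875 = 96.9823 kN.
I_c = b·h³/36 = 2.45 × 3.5³/36 = 2.91788 m⁴.
Centre of pressure: y_p = y_c + I_c/(y_c·A) = 5.11333 + 2.91788/(5.11333 × 4.2875) = 5.11333 + 0.133094 = 5.24642 m along the plane.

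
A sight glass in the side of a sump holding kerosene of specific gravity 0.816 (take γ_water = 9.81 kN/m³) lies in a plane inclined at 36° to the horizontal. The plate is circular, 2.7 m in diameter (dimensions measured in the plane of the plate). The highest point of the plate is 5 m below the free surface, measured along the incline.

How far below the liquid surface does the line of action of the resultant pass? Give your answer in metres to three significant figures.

h_p = 3.77 m

γ = 0.816 × 9.81 = 8.00496 kN/m³.
Let θ = 36° be the plate's angle to the horizontal; measure y along the incline from where the plane meets the free surface. Vertical depth h = y·sinθ with sinθ = 0.587785.
The centroid is at the centre, 1.35 m below the top of the plate, so y_c = 5 + 1.35 = 6.35 m and h_c = 6.35 × 0.587785 = 3.73243 m.
A = π(1.35)² = 5.72555 m².
Resultant F = γ·h_c·A = 8.00496 × 3.73243 × 5.72555 = 171.068 kN.
I_c = πr⁴/4 = π × 1.35⁴/4 = 2.6087 m⁴.
Centre of pressure: y_p = y_c + I_c/(y_c·A) = 6.35 + 2.6087/(6.35 × 5.72555) = 6.35 + 0.0717519 = 6.42175 m along the plane.
Vertically, h_p = y_p·sinθ = 6.42175 × 0.587785 = 3.77461 m.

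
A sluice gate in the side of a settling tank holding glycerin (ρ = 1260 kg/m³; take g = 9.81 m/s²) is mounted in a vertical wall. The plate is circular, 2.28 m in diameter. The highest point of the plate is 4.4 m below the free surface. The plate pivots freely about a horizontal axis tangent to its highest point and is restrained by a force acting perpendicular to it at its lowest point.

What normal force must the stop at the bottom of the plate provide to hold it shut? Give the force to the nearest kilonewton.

γ = ρg = 1260 × 9.81 / 1000 = 12.3606 kN/m³.
The centroid is at the centre, 1.14 m below the top of the plate, so the centroid depth is h_c = 4.4 + 1.14 = 5.54 m.
A = π(1.14)² = 4.08281 m².
Resultant F = γ·h_c·A = 12.3606 × 5.54 × 4.08281 = 279.582 kN.
I_c = πr⁴/4 = π × 1.14⁴/4 = 1.32651 m⁴.
Centre of pressure: y_p = y_c + I_c/(y_c·A) = 5.54 + 1.32651/(5.54 × 4.08281) = 5.54 + 0.0586464 = 5.59865 m along the plane.
The resultant acts 1.14 + 0.0586464 = 1.19865 m (along the plate) below the hinge at the top edge, so the moment about the hinge is M = F × 1.19865 = 279.582 × 1.19865 = 335.121 kN·m.
A normal force at the bottom, 2.28 m from the hinge, must supply this moment: P = 335.121/2.28 = 146.983 kN.

P ≈ 147 kN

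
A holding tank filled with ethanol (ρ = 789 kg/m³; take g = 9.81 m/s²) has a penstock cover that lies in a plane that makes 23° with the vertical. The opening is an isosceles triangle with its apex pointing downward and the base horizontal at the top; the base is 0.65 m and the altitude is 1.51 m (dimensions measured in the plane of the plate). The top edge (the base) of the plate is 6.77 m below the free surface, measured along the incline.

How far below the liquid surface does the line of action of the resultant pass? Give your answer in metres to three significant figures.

h_p = 6.71 m

γ = ρg = 789 × 9.81 / 1000 = 7.74009 kN/m³.
The plate makes 23° with the vertical, i.e. θ = 90° − 23° = 67° to the horizontal. Measuring y along the incline from the free-surface line, vertical depth h = y·sinθ with sinθ = 0.920505.
With the apex down, the centroid sits h/3 = 1.51/3 = 0.503333 m below the base (the top edge), so y_c = 6.77 + 0.503333 = 7.27333 m and h_c = 7.27333 × 0.920505 = 6.69514 m.
A = ½ × 0.65 × 1.51 = 0.49075 m².
Resultant F = γ·h_c·A = 7.74009 × 6.69514 × 0.49075 = 25.4311 kN.
I_c = b·h³/36 = 0.65 × 1.51³/36 = 0.0621644 m⁴.
Centre of pressure: y_p = y_c + I_c/(y_c·A) = 7.27333 + 0.0621644/(7.27333 × 0.49075) = 7.27333 + 0.017416 = 7.29075 m along the plane.
Vertically, h_p = y_p·sinθ = 7.29075 × 0.920505 = 6.71117 m.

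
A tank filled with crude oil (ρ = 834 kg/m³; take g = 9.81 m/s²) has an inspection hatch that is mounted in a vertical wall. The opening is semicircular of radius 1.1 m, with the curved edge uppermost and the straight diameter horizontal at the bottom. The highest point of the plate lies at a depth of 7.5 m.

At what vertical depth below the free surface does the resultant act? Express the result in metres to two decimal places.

h_p = 8.14 m

γ = ρg = 834 × 9.81 / 1000 = 8.18154 kN/m³.
The centroid lies 4r/(3π) = 0.466854 m above the diameter, so r − 4r/(3π) = 1.1 − 0.466854 = 0.633146 m below the topmost point, so the centroid depth is h_c = 7.5 + 0.633146 = 8.13315 m.
A = πr²/2 = π × 1.1²/2 = 1.90066 m².
Resultant F = γ·h_c·A = 8.18154 × 8.13315 × 1.90066 = 126.473 kN.
I_c = (π/8 − 8/(9π))·r⁴ = 0.109757 × 1.1⁴ = 0.160695 m⁴.
Centre of pressure: y_p = y_c + I_c/(y_c·A) = 8.13315 + 0.160695/(8.13315 × 1.90066) = 8.13315 + 0.0103954 = 8.14355 m along the plane.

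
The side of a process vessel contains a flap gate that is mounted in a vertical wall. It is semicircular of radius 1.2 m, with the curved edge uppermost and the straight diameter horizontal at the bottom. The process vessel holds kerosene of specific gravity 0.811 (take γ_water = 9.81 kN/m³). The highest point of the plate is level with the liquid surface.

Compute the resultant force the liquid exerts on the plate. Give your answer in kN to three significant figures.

F ≈ 12.4 kN

γ = 0.811 × 9.81 = 7.95591 kN/m³.
The centroid lies 4r/(3π) = 0.509296 m above the diameter, so r − 4r/(3π) = 1.2 − 0.509296 = 0.690704 m below the topmost point, so the centroid depth is h_c = 0.690704 m.
A = πr²/2 = π × 1.2²/2 = 2.26195 m².
Resultant F = γ·h_c·A = 7.95591 × 0.690704 × 2.26195 = 12.4298 kN.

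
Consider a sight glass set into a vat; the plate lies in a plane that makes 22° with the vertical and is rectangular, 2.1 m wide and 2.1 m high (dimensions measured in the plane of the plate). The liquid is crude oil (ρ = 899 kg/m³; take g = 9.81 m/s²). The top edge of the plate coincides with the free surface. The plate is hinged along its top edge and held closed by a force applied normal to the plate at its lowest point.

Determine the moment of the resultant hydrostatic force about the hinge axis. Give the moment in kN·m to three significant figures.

M ≈ 53.0 kN·m

γ = ρg = 899 × 9.81 / 1000 = 8.81919 kN/m³.
The plate makes 22° with the vertical, i.e. θ = 90° − 22° = 68° to the horizontal. Measuring y along the incline from the free-surface line, vertical depth h = y·sinθ with sinθ = 0.927184.
The centroid lies 2.1/2 = 1.05 m below the top edge, so y_c = 1.05 m and h_c = 1.05 × 0.927184 = 0.973543 m.
A = 2.1 × 2.1 = 4.41 m².
Resultant F = γ·h_c·A = 8.81919 × 0.973543 × 4.41 = 37.8636 kN.
I_c = b·h³/12 = 2.1 × 2.1³/12 = 1.62068 m⁴.
Centre of pressure: y_p = y_c + I_c/(y_c·A) = 1.05 + 1.62068/(1.05 × 4.41) = 1.05 + 0.350001 = 1.4 m along the plane.
The resultant acts 1.05 + 0.350001 = 1.4 m (along the plate) below the hinge at the top edge, so the moment about the hinge is M = F × 1.4 = 37.8636 × 1.4 = 53.009 kN·m.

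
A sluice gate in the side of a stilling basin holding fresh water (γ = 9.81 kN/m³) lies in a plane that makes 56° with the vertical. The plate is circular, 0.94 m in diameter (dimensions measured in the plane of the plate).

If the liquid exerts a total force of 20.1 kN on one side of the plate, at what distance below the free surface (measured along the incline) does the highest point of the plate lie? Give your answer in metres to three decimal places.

y_top ≈ 4.810 m

γ = 9.81 kN/m³.
A = π(0.47)² = 0.693978 m².
From F = γ·h_c·A, the centroid depth is h_c = 20.1/(9.81 × 0.693978) = 2.95244 m.
The plate makes 56° with the vertical, i.e. θ = 90° − 56° = 34° to the horizontal. Measuring y along the incline from the free-surface line, vertical depth h = y·sinθ with sinθ = 0.559193.
Along the incline, y_c = h_c/sinθ = 2.95244/0.559193 = 5.27982 m.
The centroid is at the centre, 0.47 m below the top of the plate, so the highest point sits at y_top = 5.27982 − 0.47 = 4.80982 m along the incline.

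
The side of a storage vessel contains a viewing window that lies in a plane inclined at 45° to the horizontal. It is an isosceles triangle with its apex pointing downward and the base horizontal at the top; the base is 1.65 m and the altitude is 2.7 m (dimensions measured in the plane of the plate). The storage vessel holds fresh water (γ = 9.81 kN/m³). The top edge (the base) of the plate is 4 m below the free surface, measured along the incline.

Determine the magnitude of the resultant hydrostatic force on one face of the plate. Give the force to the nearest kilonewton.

γ = 9.81 kN/m³.
Let θ = 45° be the plate's angle to the horizontal; measure y along the incline from where the plane meets the free surface. Vertical depth h = y·sinθ with sinθ = 0.707107.
With the apex down, the centroid sits h/3 = 2.7/3 = 0.9 m below the base (the top edge), so y_c = 4 + 0.9 = 4.9 m and h_c = 4.9 × 0.707107 = 3.46482 m.
A = ½ × 1.65 × 2.7 = 2.2275 m².
Resultant F = γ·h_c·A = 9.81 × 3.46482 × 2.2275 = 75.7125 kN.

F ≈ 76 kN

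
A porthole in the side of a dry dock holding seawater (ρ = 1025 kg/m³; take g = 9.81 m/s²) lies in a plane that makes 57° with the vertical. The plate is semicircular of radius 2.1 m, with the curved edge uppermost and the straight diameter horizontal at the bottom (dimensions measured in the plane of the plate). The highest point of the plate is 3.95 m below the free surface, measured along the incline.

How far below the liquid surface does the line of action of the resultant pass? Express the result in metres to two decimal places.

γ = ρg = 1025 × 9.81 / 1000 = 10.05525 kN/m³.
The plate makes 57° with the vertical, i.e. θ = 90° − 57° = 33° to the horizontal. Measuring y along the incline from the free-surface line, vertical depth h = y·sinθ with sinθ = 0.544639.
The centroid lies 4r/(3π) = 0.891268 m above the diameter, so r − 4r/(3π) = 2.1 − 0.891268 = 1.20873 m below the topmost point, so y_c = 3.95 + 1.20873 = 5.15873 m and h_c = 5.15873 × 0.544639 = 2.80965 m.
A = πr²/2 = π × 2.1²/2 = 6.92721 m².
Resultant F = γ·h_c·A = 10.05525 × 2.80965 × 6.92721 = 195.706 kN.
I_c = (π/8 − 8/(9π))·r⁴ = 0.109757 × 2.1⁴ = 2.13457 m⁴.
Centre of pressure: y_p = y_c + I_c/(y_c·A) = 5.15873 + 2.13457/(5.15873 × 6.92721) = 5.15873 + 0.0597323 = 5.21846 m along the plane.
Vertically, h_p = y_p·sinθ = 5.21846 × 0.544639 = 2.84218 m.

h_p = 2.84 m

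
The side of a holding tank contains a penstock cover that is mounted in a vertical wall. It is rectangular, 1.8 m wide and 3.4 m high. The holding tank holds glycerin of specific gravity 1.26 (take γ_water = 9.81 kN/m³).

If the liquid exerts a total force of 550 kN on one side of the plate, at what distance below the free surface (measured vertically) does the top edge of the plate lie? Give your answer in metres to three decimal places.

d_top ≈ 5.571 m

γ = 1.26 × 9.81 = 12.3606 kN/m³.
A = 1.8 × 3.4 = 6.12 m².
From F = γ·h_c·A, the centroid depth is h_c = 550/(12.3606 × 6.12) = 7.27062 m.
The centroid lies 3.4/2 = 1.7 m below the top edge, so the top edge sits at h_top = 7.27062 − 1.7 = 5.57062 m below the surface.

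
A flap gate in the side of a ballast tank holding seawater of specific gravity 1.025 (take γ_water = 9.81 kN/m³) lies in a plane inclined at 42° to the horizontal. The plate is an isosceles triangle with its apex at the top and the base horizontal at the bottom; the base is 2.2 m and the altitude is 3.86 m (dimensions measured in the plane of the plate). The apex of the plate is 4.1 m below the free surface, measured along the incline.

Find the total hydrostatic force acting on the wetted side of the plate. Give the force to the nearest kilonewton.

F ≈ 191 kN

γ = 1.025 × 9.81 = 10.05525 kN/m³.
Let θ = 42° be the plate's angle to the horizontal; measure y along the incline from where the plane meets the free surface. Vertical depth h = y·sinθ with sinθ = 0.669131.
With the apex up, the centroid sits 2h/3 = 2 × 3.86/3 = 2.57333 m below the apex, so y_c = 4.1 + 2.57333 = 6.67333 m and h_c = 6.67333 × 0.669131 = 4.46533 m.
A = ½ × 2.2 × 3.86 = 4.246 m².
Resultant F = γ·h_c·A = 10.05525 × 4.46533 × 4.246 = 190.645 kN.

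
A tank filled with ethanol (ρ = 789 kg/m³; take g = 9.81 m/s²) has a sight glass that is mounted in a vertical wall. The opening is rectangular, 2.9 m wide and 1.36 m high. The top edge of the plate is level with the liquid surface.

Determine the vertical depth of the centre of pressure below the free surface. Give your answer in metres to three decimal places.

γ = ρg = 789 × 9.81 / 1000 = 7.74009 kN/m³.
The centroid lies 1.36/2 = 0.68 m below the top edge, so the centroid depth is h_c = 0.68 m.
A = 2.9 × 1.36 = 3.944 m².
Resultant F = γ·h_c·A = 7.74009 × 0.68 × 3.944 = 20.7583 kN.
I_c = b·h³/12 = 2.9 × 1.36³/12 = 0.607902 m⁴.
Centre of pressure: y_p = y_c + I_c/(y_c·A) = 0.68 + 0.607902/(0.68 × 3.944) = 0.68 + 0.226667 = 0.906667 m along the plane.

h_p = 0.907 m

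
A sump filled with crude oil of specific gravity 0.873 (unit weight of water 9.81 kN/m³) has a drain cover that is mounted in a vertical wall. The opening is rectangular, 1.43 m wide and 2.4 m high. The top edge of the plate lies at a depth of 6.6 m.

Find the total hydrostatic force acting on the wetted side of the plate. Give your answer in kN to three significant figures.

γ = 0.873 × 9.81 = 8.56413 kN/m³.
The centroid lies 2.4/2 = 1.2 m below the top edge, so the centroid depth is h_c = 6.6 + 1.2 = 7.8 m.
A = 1.43 × 2.4 = 3.432 m².
Resultant F = γ·h_c·A = 8.56413 × 7.8 × 3.432 = 229.258 kN.

F ≈ 229 kN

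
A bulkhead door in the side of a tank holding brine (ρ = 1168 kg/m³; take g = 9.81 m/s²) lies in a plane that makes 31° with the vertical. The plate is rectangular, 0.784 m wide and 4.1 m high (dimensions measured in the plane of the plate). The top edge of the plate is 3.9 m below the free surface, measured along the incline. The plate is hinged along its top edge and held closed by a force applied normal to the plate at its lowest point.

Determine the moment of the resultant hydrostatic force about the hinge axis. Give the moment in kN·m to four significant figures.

M ≈ 429.3 kN·m

γ = ρg = 1168 × 9.81 / 1000 = 11.45808 kN/m³.
The plate makes 31° with the vertical, i.e. θ = 90° − 31° = 59° to the horizontal. Measuring y along the incline from the free-surface line, vertical depth h = y·sinθ with sinθ = 0.857167.
The centroid lies 4.1/2 = 2.05 m below the top edge, so y_c = 3.9 + 2.05 = 5.95 m and h_c = 5.95 × 0.857167 = 5.10014 m.
A = 0.784 × 4.1 = 3.2144 m².
Resultant F = γ·h_c·A = 11.45808 × 5.10014 × 3.2144 = 187.843 kN.
I_c = b·h³/12 = 0.784 × 4.1³/12 = 4.50284 m⁴.
Centre of pressure: y_p = y_c + I_c/(y_c·A) = 5.95 + 4.50284/(5.95 × 3.2144) = 5.95 + 0.235434 = 6.18543 m along the plane.
The resultant acts 2.05 + 0.235434 = 2.28543 m (along the plate) below the hinge at the top edge, so the moment about the hinge is M = F × 2.28543 = 187.843 × 2.28543 = 429.302 kN·m.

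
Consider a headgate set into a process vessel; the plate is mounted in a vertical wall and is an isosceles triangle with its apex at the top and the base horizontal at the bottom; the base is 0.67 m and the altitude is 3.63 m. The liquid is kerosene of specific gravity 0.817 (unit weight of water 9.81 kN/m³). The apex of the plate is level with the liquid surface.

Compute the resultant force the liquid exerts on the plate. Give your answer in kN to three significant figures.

γ = 0.817 × 9.81 = 8.01477 kN/m³.
With the apex up, the centroid sits 2h/3 = 2 × 3.63/3 = 2.42 m below the apex, so the centroid depth is h_c = 2.42 m.
A = ½ × 0.67 × 3.63 = 1.21605 m².
Resultant F = γ·h_c·A = 8.01477 × 2.42 × 1.21605 = 23.5862 kN.

F ≈ 23.6 kN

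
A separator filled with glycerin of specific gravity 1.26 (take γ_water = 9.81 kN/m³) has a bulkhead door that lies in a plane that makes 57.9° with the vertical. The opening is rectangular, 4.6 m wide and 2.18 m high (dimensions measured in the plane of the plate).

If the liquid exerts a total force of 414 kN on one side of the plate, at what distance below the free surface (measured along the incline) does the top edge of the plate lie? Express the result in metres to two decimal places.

γ = 1.26 × 9.81 = 12.3606 kN/m³.
A = 4.6 × 2.18 = 10.028 m².
From F = γ·h_c·A, the centroid depth is h_c = 414/(12.3606 × 10.028) = 3.34 m.
The plate makes 57.9° with the vertical, i.e. θ = 90° − 57.9° = 32.1° to the horizontal. Measuring y along the incline from the free-surface line, vertical depth h = y·sinθ with sinθ = 0.531399.
Along the incline, y_c = h_c/sinθ = 3.34/0.531399 = 6.2853 m.
The centroid lies 2.18/2 = 1.09 m below the top edge, so the top edge sits at y_top = 6.2853 − 1.09 = 5.1953 m along the incline.

y_top ≈ 5.20 m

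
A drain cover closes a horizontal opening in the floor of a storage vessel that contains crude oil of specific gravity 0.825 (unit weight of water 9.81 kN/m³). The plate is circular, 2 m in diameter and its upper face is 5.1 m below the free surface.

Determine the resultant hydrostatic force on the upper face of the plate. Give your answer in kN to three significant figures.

γ = 0.825 × 9.81 = 8.09325 kN/m³.
The plate is horizontal, so pressure is uniform at p = γ·h = 8.09325 × 5.1 = 41.2756 kN/m².
A = π(1)² = 3.14159 m².
F = p·A = 41.2756 × 3.14159 = 129.671 kN.

F ≈ 130 kN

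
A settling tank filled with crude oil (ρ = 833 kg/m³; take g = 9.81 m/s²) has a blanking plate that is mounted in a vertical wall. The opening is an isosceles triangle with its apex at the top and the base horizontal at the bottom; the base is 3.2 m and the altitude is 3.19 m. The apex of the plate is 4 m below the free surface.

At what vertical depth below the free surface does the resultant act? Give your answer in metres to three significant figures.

h_p = 6.22 m

γ = ρg = 833 × 9.81 / 1000 = 8.17173 kN/m³.
With the apex up, the centroid sits 2h/3 = 2 × 3.19/3 = 2.12667 m below the apex, so the centroid depth is h_c = 4 + 2.12667 = 6.12667 m.
A = ½ × 3.2 × 3.19 = 5.104 m².
Resultant F = γ·h_c·A = 8.17173 × 6.12667 × 5.104 = 255.534 kN.
I_c = b·h³/36 = 3.2 × 3.19³/36 = 2.88549 m⁴.
Centre of pressure: y_p = y_c + I_c/(y_c·A) = 6.12667 + 2.88549/(6.12667 × 5.104) = 6.12667 + 0.0922751 = 6.21895 m along the plane.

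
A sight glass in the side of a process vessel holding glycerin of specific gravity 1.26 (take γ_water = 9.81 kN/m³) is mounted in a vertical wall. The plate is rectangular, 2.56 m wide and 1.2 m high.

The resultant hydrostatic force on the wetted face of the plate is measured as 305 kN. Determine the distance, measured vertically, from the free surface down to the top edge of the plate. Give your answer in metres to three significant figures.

γ = 1.26 × 9.81 = 12.3606 kN/m³.
A = 2.56 × 1.2 = 3.072 m².
From F = γ·h_c·A, the centroid depth is h_c = 305/(12.3606 × 3.072) = 8.03228 m.
The centroid lies 1.2/2 = 0.6 m below the top edge, so the top edge sits at h_top = 8.03228 − 0.6 = 7.43228 m below the surface.

d_top ≈ 7.43 m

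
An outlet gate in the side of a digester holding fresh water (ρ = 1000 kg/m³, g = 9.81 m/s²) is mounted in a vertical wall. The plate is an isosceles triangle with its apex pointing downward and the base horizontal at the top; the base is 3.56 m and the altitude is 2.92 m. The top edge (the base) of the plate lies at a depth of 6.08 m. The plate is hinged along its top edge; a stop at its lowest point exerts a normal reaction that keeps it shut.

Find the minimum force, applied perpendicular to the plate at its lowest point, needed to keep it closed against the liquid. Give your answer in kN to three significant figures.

γ = ρg = 1000 × 9.81 = 9810 N/m³ = 9.81 kN/m³.
With the apex down, the centroid sits h/3 = 2.92/3 = 0.973333 m below the base (the top edge), so the centroid depth is h_c = 6.08 + 0.973333 = 7.05333 m.
A = ½ × 3.56 × 2.92 = 5.1976 m².
Resultant F = γ·h_c·A = 9.81 × 7.05333 × 5.1976 = 359.638 kN.
I_c = b·h³/36 = 3.56 × 2.92³/36 = 2.46205 m⁴.
Centre of pressure: y_p = y_c + I_c/(y_c·A) = 7.05333 + 2.46205/(7.05333 × 5.1976) = 7.05333 + 0.0671583 = 7.12049 m along the plane.
The resultant acts 0.973333 + 0.0671583 = 1.04049 m (along the plate) below the hinge at the top edge, so the moment about the hinge is M = F × 1.04049 = 359.638 × 1.04049 = 374.2 kN·m.
A normal force at the bottom, 2.92 m from the hinge, must supply this moment: P = 374.2/2.92 = 128.151 kN.

P ≈ 128 kN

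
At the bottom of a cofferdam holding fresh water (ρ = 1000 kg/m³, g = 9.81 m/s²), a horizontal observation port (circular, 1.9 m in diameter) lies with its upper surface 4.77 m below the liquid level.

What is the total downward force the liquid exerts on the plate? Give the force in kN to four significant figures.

F ≈ 132.7 kN

γ = ρg = 1000 × 9.81 = 9810 N/m³ = 9.81 kN/m³.
The plate is horizontal, so pressure is uniform at p = γ·h = 9.81 × 4.77 = 46.7937 kN/m².
A = π(0.95)² = 2.83529 m².
F = p·A = 46.7937 × 2.83529 = 132.674 kN.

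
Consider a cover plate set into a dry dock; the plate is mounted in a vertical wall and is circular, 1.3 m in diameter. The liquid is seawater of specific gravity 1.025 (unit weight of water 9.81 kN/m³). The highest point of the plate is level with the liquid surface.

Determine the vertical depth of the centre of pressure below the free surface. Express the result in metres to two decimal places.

γ = 1.025 × 9.81 = 10.05525 kN/m³.
The centroid is at the centre, 0.65 m below the top of the plate, so the centroid depth is h_c = 0.65 m.
A = π(0.65)² = 1.32732 m².
Resultant F = γ·h_c·A = 10.05525 × 0.65 × 1.32732 = 8.67525 kN.
I_c = πr⁴/4 = π × 0.65⁴/4 = 0.140198 m⁴.
Centre of pressure: y_p = y_c + I_c/(y_c·A) = 0.65 + 0.140198/(0.65 × 1.32732) = 0.65 + 0.1625 = 0.8125 m along the plane.

h_p = 0.81 m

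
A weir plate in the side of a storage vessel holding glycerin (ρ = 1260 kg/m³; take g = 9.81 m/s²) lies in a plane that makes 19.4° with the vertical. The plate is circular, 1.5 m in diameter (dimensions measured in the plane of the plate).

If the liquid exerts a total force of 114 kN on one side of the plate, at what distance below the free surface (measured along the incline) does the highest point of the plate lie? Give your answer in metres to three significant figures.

γ = ρg = 1260 × 9.81 / 1000 = 12.3606 kN/m³.
A = π(0.75)² = 1.76715 m².
From F = γ·h_c·A, the centroid depth is h_c = 114/(12.3606 × 1.76715) = 5.21906 m.
The plate makes 19.4° with the vertical, i.e. θ = 90° − 19.4° = 70.6° to the horizontal. Measuring y along the incline from the free-surface line, vertical depth h = y·sinθ with sinθ = 0.943223.
Along the incline, y_c = h_c/sinθ = 5.21906/0.943223 = 5.53322 m.
The centroid is at the centre, 0.75 m below the top of the plate, so the highest point sits at y_top = 5.53322 − 0.75 = 4.78322 m along the incline.

y_top ≈ 4.78 m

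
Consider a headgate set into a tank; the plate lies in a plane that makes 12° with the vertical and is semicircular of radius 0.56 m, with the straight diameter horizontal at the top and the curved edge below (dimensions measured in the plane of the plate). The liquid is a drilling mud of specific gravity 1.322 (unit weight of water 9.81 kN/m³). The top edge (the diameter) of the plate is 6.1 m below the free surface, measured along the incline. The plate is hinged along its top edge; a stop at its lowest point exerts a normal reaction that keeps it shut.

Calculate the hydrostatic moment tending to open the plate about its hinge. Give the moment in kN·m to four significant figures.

γ = 1.322 × 9.81 = 12.96882 kN/m³.
The plate makes 12° with the vertical, i.e. θ = 90° − 12° = 78° to the horizontal. Measuring y along the incline from the free-surface line, vertical depth h = y·sinθ with sinθ = 0.978148.
The centroid of a semicircle lies 4r/(3π) = 0.237671 m from the diameter, here below the top edge, so y_c = 6.1 + 0.237671 = 6.33767 m and h_c = 6.33767 × 0.978148 = 6.19918 m.
A = πr²/2 = π × 0.56²/2 = 0.492602 m².
Resultant F = γ·h_c·A = 12.96882 × 6.19918 × 0.492602 = 39.6033 kN.
I_c = (π/8 − 8/(9π))·r⁴ = 0.109757 × 0.56⁴ = 0.010794 m⁴.
Centre of pressure: y_p = y_c + I_c/(y_c·A) = 6.33767 + 0.010794/(6.33767 × 0.492602) = 6.33767 + 0.00345746 = 6.34113 m along the plane.
The resultant acts 0.237671 + 0.00345746 = 0.241128 m (along the plate) below the hinge at the top edge, so the moment about the hinge is M = F × 0.241128 = 39.6033 × 0.241128 = 9.54946 kN·m.

M ≈ 9.549 kN·m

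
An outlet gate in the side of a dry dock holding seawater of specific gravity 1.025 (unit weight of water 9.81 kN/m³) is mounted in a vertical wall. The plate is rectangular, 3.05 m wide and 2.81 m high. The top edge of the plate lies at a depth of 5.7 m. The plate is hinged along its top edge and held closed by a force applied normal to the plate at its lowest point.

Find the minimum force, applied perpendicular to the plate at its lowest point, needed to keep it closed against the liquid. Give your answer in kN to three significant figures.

P ≈ 326 kN

γ = 1.025 × 9.81 = 10.05525 kN/m³.
The centroid lies 2.81/2 = 1.405 m below the top edge, so the centroid depth is h_c = 5.7 + 1.405 = 7.105 m.
A = 3.05 × 2.81 = 8.5705 m².
Resultant F = γ·h_c·A = 10.05525 × 7.105 × 8.5705 = 612.298 kN.
I_c = b·h³/12 = 3.05 × 2.81³/12 = 5.63946 m⁴.
Centre of pressure: y_p = y_c + I_c/(y_c·A) = 7.105 + 5.63946/(7.105 × 8.5705) = 7.105 + 0.092612 = 7.19761 m along the plane.
The resultant acts 1.405 + 0.092612 = 1.49761 m (along the plate) below the hinge at the top edge, so the moment about the hinge is M = F × 1.49761 = 612.298 × 1.49761 = 916.984 kN·m.
A normal force at the bottom, 2.81 m from the hinge, must supply this moment: P = 916.984/2.81 = 326.329 kN.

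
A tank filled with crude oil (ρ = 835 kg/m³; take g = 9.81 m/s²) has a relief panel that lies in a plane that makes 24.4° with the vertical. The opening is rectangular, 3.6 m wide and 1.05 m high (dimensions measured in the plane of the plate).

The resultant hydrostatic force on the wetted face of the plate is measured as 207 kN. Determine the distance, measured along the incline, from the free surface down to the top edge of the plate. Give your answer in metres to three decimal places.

y_top ≈ 6.816 m

γ = ρg = 835 × 9.81 / 1000 = 8.19135 kN/m³.
A = 3.6 × 1.05 = 3.78 m².
From F = γ·h_c·A, the centroid depth is h_c = 207/(8.19135 × 3.78) = 6.68533 m.
The plate makes 24.4° with the vertical, i.e. θ = 90° − 24.4° = 65.6° to the horizontal. Measuring y along the incline from the free-surface line, vertical depth h = y·sinθ with sinθ = 0.910684.
Along the incline, y_c = h_c/sinθ = 6.68533/0.910684 = 7.341 m.
The centroid lies 1.05/2 = 0.525 m below the top edge, so the top edge sits at y_top = 7.341 − 0.525 = 6.816 m along the incline.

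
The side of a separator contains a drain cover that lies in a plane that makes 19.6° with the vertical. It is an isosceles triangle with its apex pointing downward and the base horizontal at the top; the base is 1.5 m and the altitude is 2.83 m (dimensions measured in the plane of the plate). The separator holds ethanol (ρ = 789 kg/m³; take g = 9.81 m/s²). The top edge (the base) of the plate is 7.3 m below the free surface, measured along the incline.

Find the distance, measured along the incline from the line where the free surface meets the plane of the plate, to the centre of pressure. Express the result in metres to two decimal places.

y_p = 8.30 m

γ = ρg = 789 × 9.81 / 1000 = 7.74009 kN/m³.
The plate makes 19.6° with the vertical, i.e. θ = 90° − 19.6° = 70.4° to the horizontal. Measuring y along the incline from the free-surface line, vertical depth h = y·sinθ with sinθ = 0.942057.
With the apex down, the centroid sits h/3 = 2.83/3 = 0.943333 m below the base (the top edge), so y_c = 7.3 + 0.943333 = 8.24333 m and h_c = 8.24333 × 0.942057 = 7.76569 m.
A = ½ × 1.5 × 2.83 = 2.1225 m².
Resultant F = γ·h_c·A = 7.74009 × 7.76569 × 2.1225 = 127.577 kN.
I_c = b·h³/36 = 1.5 × 2.83³/36 = 0.944383 m⁴.
Centre of pressure: y_p = y_c + I_c/(y_c·A) = 8.24333 + 0.944383/(8.24333 × 2.1225) = 8.24333 + 0.0539756 = 8.29731 m along the plane.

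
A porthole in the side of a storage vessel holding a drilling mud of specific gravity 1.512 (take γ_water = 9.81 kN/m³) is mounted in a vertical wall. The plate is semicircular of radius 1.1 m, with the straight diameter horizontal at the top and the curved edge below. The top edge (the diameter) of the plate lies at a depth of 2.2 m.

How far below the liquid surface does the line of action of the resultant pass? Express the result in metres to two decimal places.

h_p = 2.70 m

γ = 1.512 × 9.81 = 14.83272 kN/m³.
The centroid of a semicircle lies 4r/(3π) = 0.466854 m from the diameter, here below the top edge, so the centroid depth is h_c = 2.2 + 0.466854 = 2.66685 m.
A = πr²/2 = π × 1.1²/2 = 1.90066 m².
Resultant F = γ·h_c·A = 14.83272 × 2.66685 × 1.90066 = 75.1837 kN.
I_c = (π/8 − 8/(9π))·r⁴ = 0.109757 × 1.1⁴ = 0.160695 m⁴.
Centre of pressure: y_p = y_c + I_c/(y_c·A) = 2.66685 + 0.160695/(2.66685 × 1.90066) = 2.66685 + 0.0317029 = 2.69855 m along the plane.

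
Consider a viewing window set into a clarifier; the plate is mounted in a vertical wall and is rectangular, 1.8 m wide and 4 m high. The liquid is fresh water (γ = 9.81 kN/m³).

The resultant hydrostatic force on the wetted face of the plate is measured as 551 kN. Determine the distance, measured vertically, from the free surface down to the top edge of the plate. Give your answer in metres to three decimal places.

γ = 9.81 kN/m³.
A = 1.8 × 4 = 7.2 m².
From F = γ·h_c·A, the centroid depth is h_c = 551/(9.81 × 7.2) = 7.801 m.
The centroid lies 4/2 = 2 m below the top edge, so the top edge sits at h_top = 7.801 − 2 = 5.801 m below the surface.

d_top ≈ 5.801 m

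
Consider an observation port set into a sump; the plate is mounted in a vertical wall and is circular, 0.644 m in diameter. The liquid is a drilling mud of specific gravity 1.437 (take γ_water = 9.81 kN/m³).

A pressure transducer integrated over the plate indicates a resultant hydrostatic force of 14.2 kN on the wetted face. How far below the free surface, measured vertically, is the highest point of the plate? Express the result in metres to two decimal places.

d_top ≈ 2.77 m

γ = 1.437 × 9.81 = 14.09697 kN/m³.
A = π(0.322)² = 0.325733 m².
From F = γ·h_c·A, the centroid depth is h_c = 14.2/(14.09697 × 0.325733) = 3.09244 m.
The centroid is at the centre, 0.322 m below the top of the plate, so the highest point sits at h_top = 3.09244 − 0.322 = 2.77044 m below the surface.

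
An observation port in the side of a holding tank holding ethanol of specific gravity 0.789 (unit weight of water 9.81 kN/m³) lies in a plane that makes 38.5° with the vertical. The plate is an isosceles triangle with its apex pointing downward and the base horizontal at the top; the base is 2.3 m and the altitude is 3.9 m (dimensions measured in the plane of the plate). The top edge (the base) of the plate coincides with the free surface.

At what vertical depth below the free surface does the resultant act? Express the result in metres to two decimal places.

h_p = 1.53 m

γ = 0.789 × 9.81 = 7.74009 kN/m³.
The plate makes 38.5° with the vertical, i.e. θ = 90° − 38.5° = 51.5° to the horizontal. Measuring y along the incline from the free-surface line, vertical depth h = y·sinθ with sinθ = 0.782608.
With the apex down, the centroid sits h/3 = 3.9/3 = 1.3 m below the base (the top edge), so y_c = 1.3 m and h_c = 1.3 × 0.782608 = 1.01739 m.
A = ½ × 2.3 × 3.9 = 4.485 m².
Resultant F = γ·h_c·A = 7.74009 × 1.01739 × 4.485 = 35.318 kN.
I_c = b·h³/36 = 2.3 × 3.9³/36 = 3.78982 m⁴.
Centre of pressure: y_p = y_c + I_c/(y_c·A) = 1.3 + 3.78982/(1.3 × 4.485) = 1.3 + 0.649999 = 1.95 m along the plane.
Vertically, h_p = y_p·sinθ = 1.95 × 0.782608 = 1.52609 m.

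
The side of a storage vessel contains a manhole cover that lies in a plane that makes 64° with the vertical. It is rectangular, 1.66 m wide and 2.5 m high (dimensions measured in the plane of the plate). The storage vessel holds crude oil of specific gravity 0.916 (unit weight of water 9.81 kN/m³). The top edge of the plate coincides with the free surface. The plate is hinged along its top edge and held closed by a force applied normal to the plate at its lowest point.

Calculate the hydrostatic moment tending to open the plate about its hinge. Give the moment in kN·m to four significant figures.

γ = 0.916 × 9.81 = 8.98596 kN/m³.
The plate makes 64° with the vertical, i.e. θ = 90° − 64° = 26° to the horizontal. Measuring y along the incline from the free-surface line, vertical depth h = y·sinθ with sinθ = 0.438371.
The centroid lies 2.5/2 = 1.25 m below the top edge, so y_c = 1.25 m and h_c = 1.25 × 0.438371 = 0.547964 m.
A = 1.66 × 2.5 = 4.15 m².
Resultant F = γ·h_c·A = 8.98596 × 0.547964 × 4.15 = 20.4345 kN.
I_c = b·h³/12 = 1.66 × 2.5³/12 = 2.16146 m⁴.
Centre of pressure: y_p = y_c + I_c/(y_c·A) = 1.25 + 2.16146/(1.25 × 4.15) = 1.25 + 0.416667 = 1.66667 m along the plane.
The resultant acts 1.25 + 0.416667 = 1.66667 m (along the plate) below the hinge at the top edge, so the moment about the hinge is M = F × 1.66667 = 20.4345 × 1.66667 = 34.0576 kN·m.

M ≈ 34.06 kN·m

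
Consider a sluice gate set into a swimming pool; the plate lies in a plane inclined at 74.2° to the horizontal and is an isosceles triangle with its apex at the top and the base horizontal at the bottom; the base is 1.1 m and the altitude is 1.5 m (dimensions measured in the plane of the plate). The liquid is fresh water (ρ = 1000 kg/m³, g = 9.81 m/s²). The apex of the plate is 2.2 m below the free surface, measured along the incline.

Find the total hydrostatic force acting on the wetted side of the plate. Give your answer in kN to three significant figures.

γ = ρg = 1000 × 9.81 = 9810 N/m³ = 9.81 kN/m³.
Let θ = 74.2° be the plate's angle to the horizontal; measure y along the incline from where the plane meets the free surface. Vertical depth h = y·sinθ with sinθ = 0.962218.
With the apex up, the centroid sits 2h/3 = 2 × 1.5/3 = 1 m below the apex, so y_c = 2.2 + 1 = 3.2 m and h_c = 3.2 × 0.962218 = 3.0791 m.
A = ½ × 1.1 × 1.5 = 0.825 m².
Resultant F = γ·h_c·A = 9.81 × 3.0791 × 0.825 = 24.9199 kN.

F ≈ 24.9 kN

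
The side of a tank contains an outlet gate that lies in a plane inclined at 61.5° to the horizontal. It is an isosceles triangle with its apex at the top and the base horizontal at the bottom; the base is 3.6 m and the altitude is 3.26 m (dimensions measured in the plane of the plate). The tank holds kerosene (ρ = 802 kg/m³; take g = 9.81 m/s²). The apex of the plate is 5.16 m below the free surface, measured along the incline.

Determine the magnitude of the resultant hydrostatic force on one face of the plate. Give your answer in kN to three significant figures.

F ≈ 298 kN

γ = ρg = 802 × 9.81 / 1000 = 7.86762 kN/m³.
Let θ = 61.5° be the plate's angle to the horizontal; measure y along the incline from where the plane meets the free surface. Vertical depth h = y·sinθ with sinθ = 0.878817.
With the apex up, the centroid sits 2h/3 = 2 × 3.26/3 = 2.17333 m below the apex, so y_c = 5.16 + 2.17333 = 7.33333 m and h_c = 7.33333 × 0.878817 = 6.44466 m.
A = ½ × 3.6 × 3.26 = 5.868 m².
Resultant F = γ·h_c·A = 7.86762 × 6.44466 × 5.868 = 297.532 kN.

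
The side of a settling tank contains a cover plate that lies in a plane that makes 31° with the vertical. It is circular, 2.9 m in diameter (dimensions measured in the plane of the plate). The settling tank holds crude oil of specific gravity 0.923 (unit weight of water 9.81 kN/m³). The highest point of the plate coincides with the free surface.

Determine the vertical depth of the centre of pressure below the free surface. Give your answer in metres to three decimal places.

γ = 0.923 × 9.81 = 9.05463 kN/m³.
The plate makes 31° with the vertical, i.e. θ = 90° − 31° = 59° to the horizontal. Measuring y along the incline from the free-surface line, vertical depth h = y·sinθ with sinθ = 0.857167.
The centroid is at the centre, 1.45 m below the top of the plate, so y_c = 1.45 m and h_c = 1.45 × 0.857167 = 1.24289 m.
A = π(1.45)² = 6.6052 m².
Resultant F = γ·h_c·A = 9.05463 × 1.24289 × 6.6052 = 74.3343 kN.
I_c = πr⁴/4 = π × 1.45⁴/4 = 3.47186 m⁴.
Centre of pressure: y_p = y_c + I_c/(y_c·A) = 1.45 + 3.47186/(1.45 × 6.6052) = 1.45 + 0.3625 = 1.8125 m along the plane.
Vertically, h_p = y_p·sinθ = 1.8125 × 0.857167 = 1.55362 m.

h_p = 1.554 m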